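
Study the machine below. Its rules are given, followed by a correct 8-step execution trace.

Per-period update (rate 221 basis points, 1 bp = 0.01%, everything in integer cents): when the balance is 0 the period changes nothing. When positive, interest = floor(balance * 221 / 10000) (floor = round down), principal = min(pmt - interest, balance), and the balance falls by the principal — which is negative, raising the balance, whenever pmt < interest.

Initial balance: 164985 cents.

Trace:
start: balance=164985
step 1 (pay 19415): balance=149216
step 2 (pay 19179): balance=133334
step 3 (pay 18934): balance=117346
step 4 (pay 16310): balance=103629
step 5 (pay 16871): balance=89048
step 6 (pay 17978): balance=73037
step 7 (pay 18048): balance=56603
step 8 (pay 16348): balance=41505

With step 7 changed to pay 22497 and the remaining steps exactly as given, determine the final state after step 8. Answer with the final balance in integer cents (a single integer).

(re-executing from step 7 with the substitution; state before step 7: balance=73037)
step 7 (pay 22497): balance=52154
step 8 (pay 16348): balance=36958

36958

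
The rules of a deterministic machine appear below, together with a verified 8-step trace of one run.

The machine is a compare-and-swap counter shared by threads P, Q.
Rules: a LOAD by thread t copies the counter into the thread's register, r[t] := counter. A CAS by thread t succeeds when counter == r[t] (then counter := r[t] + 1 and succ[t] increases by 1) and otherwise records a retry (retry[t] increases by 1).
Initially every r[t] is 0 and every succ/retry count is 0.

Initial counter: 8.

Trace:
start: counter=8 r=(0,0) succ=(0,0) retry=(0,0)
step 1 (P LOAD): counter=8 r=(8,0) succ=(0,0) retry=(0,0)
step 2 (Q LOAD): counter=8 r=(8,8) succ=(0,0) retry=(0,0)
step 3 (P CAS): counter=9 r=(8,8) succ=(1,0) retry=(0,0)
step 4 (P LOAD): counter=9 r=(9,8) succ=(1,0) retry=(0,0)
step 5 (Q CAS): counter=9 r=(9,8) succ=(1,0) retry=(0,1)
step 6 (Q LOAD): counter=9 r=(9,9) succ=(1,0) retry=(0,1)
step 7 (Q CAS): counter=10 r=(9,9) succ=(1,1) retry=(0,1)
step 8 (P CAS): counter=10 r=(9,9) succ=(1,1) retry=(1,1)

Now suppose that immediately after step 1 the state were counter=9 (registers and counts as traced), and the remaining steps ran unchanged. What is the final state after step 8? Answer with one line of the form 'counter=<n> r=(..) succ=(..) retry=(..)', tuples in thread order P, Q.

state after step 1 := counter=9 r=(8,0) succ=(0,0) retry=(0,0)
step 2 (Q LOAD): counter=9 r=(8,9) succ=(0,0) retry=(0,0)
step 3 (P CAS): counter=9 r=(8,9) succ=(0,0) retry=(1,0)
step 4 (P LOAD): counter=9 r=(9,9) succ=(0,0) retry=(1,0)
step 5 (Q CAS): counter=10 r=(9,9) succ=(0,1) retry=(1,0)
step 6 (Q LOAD): counter=10 r=(9,10) succ=(0,1) retry=(1,0)
step 7 (Q CAS): counter=11 r=(9,10) succ=(0,2) retry=(1,0)
step 8 (P CAS): counter=11 r=(9,10) succ=(0,2) retry=(2,0)

counter=11 r=(9,10) succ=(0,2) retry=(2,0)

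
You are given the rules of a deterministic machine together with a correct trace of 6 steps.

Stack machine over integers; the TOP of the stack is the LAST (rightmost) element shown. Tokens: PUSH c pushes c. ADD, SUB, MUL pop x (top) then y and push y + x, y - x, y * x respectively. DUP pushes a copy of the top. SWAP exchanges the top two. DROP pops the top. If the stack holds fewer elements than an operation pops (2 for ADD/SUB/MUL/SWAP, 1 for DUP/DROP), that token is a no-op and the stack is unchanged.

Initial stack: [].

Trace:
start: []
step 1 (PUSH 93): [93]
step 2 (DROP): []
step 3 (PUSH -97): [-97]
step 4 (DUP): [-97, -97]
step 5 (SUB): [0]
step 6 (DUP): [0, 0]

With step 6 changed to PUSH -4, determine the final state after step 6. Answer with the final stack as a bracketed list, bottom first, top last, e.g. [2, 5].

(re-executing from step 6 with the substitution; state before step 6: [0])
step 6 (PUSH -4): [0, -4]

[0, -4]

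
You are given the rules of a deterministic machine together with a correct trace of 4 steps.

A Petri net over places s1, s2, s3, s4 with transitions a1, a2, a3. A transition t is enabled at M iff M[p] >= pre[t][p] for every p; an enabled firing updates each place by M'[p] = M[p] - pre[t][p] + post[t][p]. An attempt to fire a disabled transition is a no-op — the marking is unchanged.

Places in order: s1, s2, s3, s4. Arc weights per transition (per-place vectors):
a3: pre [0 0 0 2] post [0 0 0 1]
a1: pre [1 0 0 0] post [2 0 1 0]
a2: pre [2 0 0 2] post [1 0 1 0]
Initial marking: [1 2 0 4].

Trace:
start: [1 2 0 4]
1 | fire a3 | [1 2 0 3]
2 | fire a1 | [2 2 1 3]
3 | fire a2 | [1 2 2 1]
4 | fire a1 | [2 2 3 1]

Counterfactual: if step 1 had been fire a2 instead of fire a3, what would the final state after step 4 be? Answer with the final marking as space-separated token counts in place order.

2 2 3 2

(re-executing from step 1 with the substitution; state before step 1: [1 2 0 4])
1 | fire a2 | [1 2 0 4]
2 | fire a1 | [2 2 1 4]
3 | fire a2 | [1 2 2 2]
4 | fire a1 | [2 2 3 2]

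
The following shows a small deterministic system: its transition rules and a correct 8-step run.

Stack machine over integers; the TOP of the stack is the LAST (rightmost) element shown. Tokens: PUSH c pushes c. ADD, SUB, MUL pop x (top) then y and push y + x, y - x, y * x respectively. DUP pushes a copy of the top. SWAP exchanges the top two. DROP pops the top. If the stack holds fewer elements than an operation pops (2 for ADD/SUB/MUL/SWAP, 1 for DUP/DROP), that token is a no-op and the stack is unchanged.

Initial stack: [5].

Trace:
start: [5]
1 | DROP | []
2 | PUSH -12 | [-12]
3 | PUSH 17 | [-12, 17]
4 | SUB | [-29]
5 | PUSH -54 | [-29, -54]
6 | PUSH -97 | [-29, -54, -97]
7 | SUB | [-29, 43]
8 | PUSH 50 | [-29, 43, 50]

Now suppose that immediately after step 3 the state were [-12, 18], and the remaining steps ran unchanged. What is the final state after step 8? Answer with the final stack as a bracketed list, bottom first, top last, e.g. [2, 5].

[-30, 43, 50]

state after step 3 := [-12, 18]
4 | SUB | [-30]
5 | PUSH -54 | [-30, -54]
6 | PUSH -97 | [-30, -54, -97]
7 | SUB | [-30, 43]
8 | PUSH 50 | [-30, 43, 50]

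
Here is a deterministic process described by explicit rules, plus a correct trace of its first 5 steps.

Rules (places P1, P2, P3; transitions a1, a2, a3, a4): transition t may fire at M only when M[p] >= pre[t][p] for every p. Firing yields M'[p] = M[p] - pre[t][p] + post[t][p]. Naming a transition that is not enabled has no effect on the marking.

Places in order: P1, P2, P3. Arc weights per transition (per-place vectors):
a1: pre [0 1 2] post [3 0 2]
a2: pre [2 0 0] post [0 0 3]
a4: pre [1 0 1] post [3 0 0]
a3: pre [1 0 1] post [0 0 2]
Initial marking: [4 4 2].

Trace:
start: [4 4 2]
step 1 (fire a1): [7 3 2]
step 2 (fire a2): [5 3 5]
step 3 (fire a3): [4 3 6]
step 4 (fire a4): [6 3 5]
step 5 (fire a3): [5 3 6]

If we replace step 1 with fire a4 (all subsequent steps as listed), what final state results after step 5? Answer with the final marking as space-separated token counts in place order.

4 4 5

(re-executing from step 1 with the substitution; state before step 1: [4 4 2])
step 1 (fire a4): [6 4 1]
step 2 (fire a2): [4 4 4]
step 3 (fire a3): [3 4 5]
step 4 (fire a4): [5 4 4]
step 5 (fire a3): [4 4 5]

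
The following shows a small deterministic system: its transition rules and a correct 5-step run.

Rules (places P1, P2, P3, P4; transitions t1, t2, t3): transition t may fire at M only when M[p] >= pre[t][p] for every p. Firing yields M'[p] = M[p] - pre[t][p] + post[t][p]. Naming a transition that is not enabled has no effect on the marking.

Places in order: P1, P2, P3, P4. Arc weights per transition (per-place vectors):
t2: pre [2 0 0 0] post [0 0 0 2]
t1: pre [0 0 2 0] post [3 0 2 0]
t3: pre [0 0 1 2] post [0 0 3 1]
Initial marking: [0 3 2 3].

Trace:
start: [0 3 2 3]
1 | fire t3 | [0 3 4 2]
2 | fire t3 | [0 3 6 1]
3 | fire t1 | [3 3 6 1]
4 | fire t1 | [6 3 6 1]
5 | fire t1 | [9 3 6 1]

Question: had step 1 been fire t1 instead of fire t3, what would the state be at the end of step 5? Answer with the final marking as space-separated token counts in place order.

12 3 4 2

(re-executing from step 1 with the substitution; state before step 1: [0 3 2 3])
1 | fire t1 | [3 3 2 3]
2 | fire t3 | [3 3 4 2]
3 | fire t1 | [6 3 4 2]
4 | fire t1 | [9 3 4 2]
5 | fire t1 | [12 3 4 2]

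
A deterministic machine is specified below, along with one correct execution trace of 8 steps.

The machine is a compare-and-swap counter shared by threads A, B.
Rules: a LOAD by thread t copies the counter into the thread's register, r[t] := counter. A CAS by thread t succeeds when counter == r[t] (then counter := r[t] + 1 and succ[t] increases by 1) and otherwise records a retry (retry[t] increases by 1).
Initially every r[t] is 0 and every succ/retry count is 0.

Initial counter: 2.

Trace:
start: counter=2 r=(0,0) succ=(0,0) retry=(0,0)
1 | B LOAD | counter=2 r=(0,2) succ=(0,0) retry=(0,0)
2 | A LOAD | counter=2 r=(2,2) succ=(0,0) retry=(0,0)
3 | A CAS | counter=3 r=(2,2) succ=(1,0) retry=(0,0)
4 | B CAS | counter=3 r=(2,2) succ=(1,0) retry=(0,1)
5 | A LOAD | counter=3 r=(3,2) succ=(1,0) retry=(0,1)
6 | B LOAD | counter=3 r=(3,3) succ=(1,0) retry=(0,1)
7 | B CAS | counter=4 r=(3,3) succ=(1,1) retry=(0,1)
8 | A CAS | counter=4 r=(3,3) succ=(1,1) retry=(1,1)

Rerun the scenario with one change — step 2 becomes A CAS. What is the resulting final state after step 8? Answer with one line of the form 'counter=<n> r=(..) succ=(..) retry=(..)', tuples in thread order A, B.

(re-executing from step 2 with the substitution; state before step 2: counter=2 r=(0,2) succ=(0,0) retry=(0,0))
2 | A CAS | counter=2 r=(0,2) succ=(0,0) retry=(1,0)
3 | A CAS | counter=2 r=(0,2) succ=(0,0) retry=(2,0)
4 | B CAS | counter=3 r=(0,2) succ=(0,1) retry=(2,0)
5 | A LOAD | counter=3 r=(3,2) succ=(0,1) retry=(2,0)
6 | B LOAD | counter=3 r=(3,3) succ=(0,1) retry=(2,0)
7 | B CAS | counter=4 r=(3,3) succ=(0,2) retry=(2,0)
8 | A CAS | counter=4 r=(3,3) succ=(0,2) retry=(3,0)

counter=4 r=(3,3) succ=(0,2) retry=(3,0)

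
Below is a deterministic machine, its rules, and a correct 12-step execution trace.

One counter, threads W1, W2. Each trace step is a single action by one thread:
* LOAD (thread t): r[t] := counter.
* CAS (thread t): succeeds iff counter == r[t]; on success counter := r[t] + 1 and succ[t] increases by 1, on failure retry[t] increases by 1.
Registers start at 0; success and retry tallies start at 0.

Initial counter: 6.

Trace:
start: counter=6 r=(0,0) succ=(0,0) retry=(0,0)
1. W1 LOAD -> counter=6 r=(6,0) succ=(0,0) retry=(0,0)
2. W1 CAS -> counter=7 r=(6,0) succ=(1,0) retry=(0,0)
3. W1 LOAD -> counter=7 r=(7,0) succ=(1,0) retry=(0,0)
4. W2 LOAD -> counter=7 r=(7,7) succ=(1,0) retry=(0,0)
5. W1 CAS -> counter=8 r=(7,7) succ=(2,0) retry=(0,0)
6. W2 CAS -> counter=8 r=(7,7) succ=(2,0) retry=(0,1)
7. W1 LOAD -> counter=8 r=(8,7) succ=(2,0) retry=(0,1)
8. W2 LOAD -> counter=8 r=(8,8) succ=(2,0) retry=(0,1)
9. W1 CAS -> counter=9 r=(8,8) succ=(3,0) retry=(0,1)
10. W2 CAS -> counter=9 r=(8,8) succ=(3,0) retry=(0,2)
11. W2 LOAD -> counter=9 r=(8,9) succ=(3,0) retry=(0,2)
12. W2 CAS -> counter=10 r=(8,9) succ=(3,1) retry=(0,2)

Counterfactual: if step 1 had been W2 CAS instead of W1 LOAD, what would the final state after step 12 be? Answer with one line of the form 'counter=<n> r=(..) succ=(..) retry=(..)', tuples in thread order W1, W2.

counter=9 r=(7,8) succ=(2,1) retry=(1,3)

(re-executing from step 1 with the substitution; state before step 1: counter=6 r=(0,0) succ=(0,0) retry=(0,0))
1. W2 CAS -> counter=6 r=(0,0) succ=(0,0) retry=(0,1)
2. W1 CAS -> counter=6 r=(0,0) succ=(0,0) retry=(1,1)
3. W1 LOAD -> counter=6 r=(6,0) succ=(0,0) retry=(1,1)
4. W2 LOAD -> counter=6 r=(6,6) succ=(0,0) retry=(1,1)
5. W1 CAS -> counter=7 r=(6,6) succ=(1,0) retry=(1,1)
6. W2 CAS -> counter=7 r=(6,6) succ=(1,0) retry=(1,2)
7. W1 LOAD -> counter=7 r=(7,6) succ=(1,0) retry=(1,2)
8. W2 LOAD -> counter=7 r=(7,7) succ=(1,0) retry=(1,2)
9. W1 CAS -> counter=8 r=(7,7) succ=(2,0) retry=(1,2)
10. W2 CAS -> counter=8 r=(7,7) succ=(2,0) retry=(1,3)
11. W2 LOAD -> counter=8 r=(7,8) succ=(2,0) retry=(1,3)
12. W2 CAS -> counter=9 r=(7,8) succ=(2,1) retry=(1,3)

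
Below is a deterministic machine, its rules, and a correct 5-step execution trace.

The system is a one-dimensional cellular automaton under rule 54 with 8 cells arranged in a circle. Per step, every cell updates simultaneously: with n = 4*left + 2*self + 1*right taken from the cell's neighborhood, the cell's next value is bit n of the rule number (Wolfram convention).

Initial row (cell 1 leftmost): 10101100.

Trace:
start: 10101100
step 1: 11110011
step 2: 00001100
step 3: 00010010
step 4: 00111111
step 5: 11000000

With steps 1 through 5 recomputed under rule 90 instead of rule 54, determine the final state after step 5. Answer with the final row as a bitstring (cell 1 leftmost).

00000000

(re-executing steps 1..5 under rule 90; state before step 1: 10101100)
step 1: 00001111
step 2: 10011001
step 3: 11111111
step 4: 00000000
step 5: 00000000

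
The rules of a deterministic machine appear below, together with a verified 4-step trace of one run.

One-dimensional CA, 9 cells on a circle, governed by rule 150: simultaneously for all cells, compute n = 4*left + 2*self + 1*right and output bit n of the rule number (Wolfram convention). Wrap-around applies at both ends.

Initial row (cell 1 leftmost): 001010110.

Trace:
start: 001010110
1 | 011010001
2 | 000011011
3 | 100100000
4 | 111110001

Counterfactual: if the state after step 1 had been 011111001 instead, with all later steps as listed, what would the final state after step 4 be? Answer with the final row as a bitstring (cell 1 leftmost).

000110110

state after step 1 := 011111001
2 | 001110111
3 | 110100010
4 | 000110110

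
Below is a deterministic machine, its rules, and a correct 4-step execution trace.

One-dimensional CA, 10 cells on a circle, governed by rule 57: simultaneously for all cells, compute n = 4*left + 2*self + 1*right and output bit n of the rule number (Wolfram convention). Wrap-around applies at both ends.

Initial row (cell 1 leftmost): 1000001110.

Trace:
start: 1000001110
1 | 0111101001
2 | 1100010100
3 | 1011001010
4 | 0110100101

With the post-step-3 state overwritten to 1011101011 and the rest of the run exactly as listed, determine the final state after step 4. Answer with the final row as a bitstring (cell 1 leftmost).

state after step 3 := 1011101011
4 | 0110010110

0110010110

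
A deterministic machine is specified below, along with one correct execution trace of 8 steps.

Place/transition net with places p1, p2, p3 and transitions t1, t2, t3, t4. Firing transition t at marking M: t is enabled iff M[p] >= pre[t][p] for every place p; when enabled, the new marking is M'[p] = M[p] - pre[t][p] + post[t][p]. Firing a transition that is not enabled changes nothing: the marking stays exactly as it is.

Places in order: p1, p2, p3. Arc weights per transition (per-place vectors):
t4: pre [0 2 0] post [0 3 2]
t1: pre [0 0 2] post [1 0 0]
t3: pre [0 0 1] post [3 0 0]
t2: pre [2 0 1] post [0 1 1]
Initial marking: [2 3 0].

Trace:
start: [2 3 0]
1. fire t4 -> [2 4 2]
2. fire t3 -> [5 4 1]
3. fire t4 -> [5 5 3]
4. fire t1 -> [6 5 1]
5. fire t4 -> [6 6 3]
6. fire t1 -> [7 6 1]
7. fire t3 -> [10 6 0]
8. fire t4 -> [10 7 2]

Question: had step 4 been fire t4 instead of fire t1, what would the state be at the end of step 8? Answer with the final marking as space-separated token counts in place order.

(re-executing from step 4 with the substitution; state before step 4: [5 5 3])
4. fire t4 -> [5 6 5]
5. fire t4 -> [5 7 7]
6. fire t1 -> [6 7 5]
7. fire t3 -> [9 7 4]
8. fire t4 -> [9 8 6]

9 8 6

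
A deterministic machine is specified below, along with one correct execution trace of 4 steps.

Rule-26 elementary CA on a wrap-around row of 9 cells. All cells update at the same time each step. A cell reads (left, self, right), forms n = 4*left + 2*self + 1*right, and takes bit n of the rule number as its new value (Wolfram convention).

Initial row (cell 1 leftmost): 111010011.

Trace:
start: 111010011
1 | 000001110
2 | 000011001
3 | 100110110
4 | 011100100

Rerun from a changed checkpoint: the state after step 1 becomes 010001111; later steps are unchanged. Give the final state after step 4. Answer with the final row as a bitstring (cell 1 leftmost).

101100010

state after step 1 := 010001111
2 | 001011000
3 | 010010100
4 | 101100010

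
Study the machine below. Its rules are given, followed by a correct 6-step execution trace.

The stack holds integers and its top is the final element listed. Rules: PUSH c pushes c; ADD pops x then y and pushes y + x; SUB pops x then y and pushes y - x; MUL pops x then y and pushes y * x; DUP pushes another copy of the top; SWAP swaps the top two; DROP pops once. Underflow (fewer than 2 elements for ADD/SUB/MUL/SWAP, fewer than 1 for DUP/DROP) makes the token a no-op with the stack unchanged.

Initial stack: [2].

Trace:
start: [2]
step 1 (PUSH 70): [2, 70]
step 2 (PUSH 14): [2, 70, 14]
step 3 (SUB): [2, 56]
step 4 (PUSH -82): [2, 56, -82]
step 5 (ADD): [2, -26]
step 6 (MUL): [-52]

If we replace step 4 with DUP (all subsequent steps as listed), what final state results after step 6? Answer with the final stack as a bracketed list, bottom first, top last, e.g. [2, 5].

(re-executing from step 4 with the substitution; state before step 4: [2, 56])
step 4 (DUP): [2, 56, 56]
step 5 (ADD): [2, 112]
step 6 (MUL): [224]

[224]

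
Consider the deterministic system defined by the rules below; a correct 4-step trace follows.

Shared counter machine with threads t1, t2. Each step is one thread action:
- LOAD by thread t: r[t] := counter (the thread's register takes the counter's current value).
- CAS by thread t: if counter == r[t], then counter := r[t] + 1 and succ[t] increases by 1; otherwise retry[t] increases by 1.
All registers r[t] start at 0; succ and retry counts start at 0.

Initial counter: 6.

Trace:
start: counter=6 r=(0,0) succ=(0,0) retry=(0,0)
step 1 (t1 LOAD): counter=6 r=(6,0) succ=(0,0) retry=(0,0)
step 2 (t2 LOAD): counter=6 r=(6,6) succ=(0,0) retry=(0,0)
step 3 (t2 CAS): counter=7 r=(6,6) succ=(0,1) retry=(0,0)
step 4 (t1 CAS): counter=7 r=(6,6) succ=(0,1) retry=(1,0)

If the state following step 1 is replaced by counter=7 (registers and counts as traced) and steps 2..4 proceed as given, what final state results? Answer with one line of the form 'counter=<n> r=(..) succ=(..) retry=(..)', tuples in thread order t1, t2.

state after step 1 := counter=7 r=(6,0) succ=(0,0) retry=(0,0)
step 2 (t2 LOAD): counter=7 r=(6,7) succ=(0,0) retry=(0,0)
step 3 (t2 CAS): counter=8 r=(6,7) succ=(0,1) retry=(0,0)
step 4 (t1 CAS): counter=8 r=(6,7) succ=(0,1) retry=(1,0)

counter=8 r=(6,7) succ=(0,1) retry=(1,0)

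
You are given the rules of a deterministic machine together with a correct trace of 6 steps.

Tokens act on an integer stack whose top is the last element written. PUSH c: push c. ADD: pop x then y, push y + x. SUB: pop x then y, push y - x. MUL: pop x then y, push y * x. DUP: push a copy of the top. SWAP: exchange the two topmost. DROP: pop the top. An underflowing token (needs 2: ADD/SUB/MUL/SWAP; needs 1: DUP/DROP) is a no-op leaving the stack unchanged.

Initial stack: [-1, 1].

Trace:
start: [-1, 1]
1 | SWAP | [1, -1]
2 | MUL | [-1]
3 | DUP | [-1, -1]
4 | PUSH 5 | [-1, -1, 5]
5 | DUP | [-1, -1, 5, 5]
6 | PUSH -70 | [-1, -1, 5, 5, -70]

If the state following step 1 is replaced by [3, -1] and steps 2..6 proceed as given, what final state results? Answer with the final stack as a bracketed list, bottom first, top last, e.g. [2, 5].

[-3, -3, 5, 5, -70]

state after step 1 := [3, -1]
2 | MUL | [-3]
3 | DUP | [-3, -3]
4 | PUSH 5 | [-3, -3, 5]
5 | DUP | [-3, -3, 5, 5]
6 | PUSH -70 | [-3, -3, 5, 5, -70]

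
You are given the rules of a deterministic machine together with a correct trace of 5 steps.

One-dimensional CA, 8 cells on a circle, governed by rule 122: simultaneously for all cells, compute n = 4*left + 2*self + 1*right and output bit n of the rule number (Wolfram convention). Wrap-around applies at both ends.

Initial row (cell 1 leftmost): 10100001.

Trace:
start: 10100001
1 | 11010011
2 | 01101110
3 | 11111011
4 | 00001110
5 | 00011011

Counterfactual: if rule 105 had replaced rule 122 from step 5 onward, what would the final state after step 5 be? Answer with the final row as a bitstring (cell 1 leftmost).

11101010

(re-executing step 5 under rule 105; state before step 5: 00001110)
5 | 11101010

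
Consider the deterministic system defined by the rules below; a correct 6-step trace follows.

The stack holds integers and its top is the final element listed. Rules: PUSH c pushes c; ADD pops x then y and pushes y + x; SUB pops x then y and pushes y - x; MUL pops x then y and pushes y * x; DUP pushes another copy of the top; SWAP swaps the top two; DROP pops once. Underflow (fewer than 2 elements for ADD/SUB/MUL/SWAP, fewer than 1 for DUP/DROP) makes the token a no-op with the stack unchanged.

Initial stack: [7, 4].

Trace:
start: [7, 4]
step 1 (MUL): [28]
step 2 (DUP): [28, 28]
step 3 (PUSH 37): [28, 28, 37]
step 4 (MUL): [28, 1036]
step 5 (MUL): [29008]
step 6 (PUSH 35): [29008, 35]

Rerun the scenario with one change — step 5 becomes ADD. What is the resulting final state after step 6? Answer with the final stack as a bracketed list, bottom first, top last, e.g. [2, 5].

[1064, 35]

(re-executing from step 5 with the substitution; state before step 5: [28, 1036])
step 5 (ADD): [1064]
step 6 (PUSH 35): [1064, 35]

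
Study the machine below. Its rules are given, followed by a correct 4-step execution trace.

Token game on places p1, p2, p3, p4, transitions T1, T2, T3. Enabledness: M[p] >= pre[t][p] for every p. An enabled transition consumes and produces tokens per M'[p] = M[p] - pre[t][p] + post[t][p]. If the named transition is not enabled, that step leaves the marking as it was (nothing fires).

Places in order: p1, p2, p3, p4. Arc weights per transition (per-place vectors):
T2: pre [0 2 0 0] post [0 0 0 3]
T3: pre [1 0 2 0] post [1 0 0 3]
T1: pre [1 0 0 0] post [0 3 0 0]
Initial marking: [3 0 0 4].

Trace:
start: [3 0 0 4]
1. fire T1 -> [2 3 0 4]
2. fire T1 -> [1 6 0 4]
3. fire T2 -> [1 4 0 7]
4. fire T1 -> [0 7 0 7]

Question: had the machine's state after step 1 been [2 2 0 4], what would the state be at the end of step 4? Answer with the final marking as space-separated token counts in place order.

state after step 1 := [2 2 0 4]
2. fire T1 -> [1 5 0 4]
3. fire T2 -> [1 3 0 7]
4. fire T1 -> [0 6 0 7]

0 6 0 7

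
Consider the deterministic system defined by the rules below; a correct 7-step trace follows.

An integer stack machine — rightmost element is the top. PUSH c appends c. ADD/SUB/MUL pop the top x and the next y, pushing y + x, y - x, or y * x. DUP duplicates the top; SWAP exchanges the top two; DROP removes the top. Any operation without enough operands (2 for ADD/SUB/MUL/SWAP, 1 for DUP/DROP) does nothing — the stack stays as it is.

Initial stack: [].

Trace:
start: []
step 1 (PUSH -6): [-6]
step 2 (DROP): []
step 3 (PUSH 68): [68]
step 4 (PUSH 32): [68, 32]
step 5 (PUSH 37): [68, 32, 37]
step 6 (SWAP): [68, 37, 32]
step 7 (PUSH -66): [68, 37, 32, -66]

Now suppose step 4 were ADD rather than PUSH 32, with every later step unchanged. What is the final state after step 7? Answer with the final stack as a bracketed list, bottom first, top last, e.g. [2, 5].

(re-executing from step 4 with the substitution; state before step 4: [68])
step 4 (ADD): [68]
step 5 (PUSH 37): [68, 37]
step 6 (SWAP): [37, 68]
step 7 (PUSH -66): [37, 68, -66]

[37, 68, -66]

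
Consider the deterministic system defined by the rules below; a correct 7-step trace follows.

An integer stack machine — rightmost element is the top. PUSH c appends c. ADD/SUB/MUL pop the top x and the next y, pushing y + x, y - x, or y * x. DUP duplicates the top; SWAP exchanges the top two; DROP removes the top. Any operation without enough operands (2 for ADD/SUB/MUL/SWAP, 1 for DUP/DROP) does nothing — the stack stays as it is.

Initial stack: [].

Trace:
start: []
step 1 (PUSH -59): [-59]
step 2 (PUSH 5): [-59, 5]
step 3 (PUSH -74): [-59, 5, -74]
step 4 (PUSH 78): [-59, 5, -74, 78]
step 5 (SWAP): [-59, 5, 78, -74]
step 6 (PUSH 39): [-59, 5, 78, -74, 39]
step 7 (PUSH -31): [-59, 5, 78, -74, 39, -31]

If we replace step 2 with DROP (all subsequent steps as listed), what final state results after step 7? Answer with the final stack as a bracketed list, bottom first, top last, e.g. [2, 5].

(re-executing from step 2 with the substitution; state before step 2: [-59])
step 2 (DROP): []
step 3 (PUSH -74): [-74]
step 4 (PUSH 78): [-74, 78]
step 5 (SWAP): [78, -74]
step 6 (PUSH 39): [78, -74, 39]
step 7 (PUSH -31): [78, -74, 39, -31]

[78, -74, 39, -31]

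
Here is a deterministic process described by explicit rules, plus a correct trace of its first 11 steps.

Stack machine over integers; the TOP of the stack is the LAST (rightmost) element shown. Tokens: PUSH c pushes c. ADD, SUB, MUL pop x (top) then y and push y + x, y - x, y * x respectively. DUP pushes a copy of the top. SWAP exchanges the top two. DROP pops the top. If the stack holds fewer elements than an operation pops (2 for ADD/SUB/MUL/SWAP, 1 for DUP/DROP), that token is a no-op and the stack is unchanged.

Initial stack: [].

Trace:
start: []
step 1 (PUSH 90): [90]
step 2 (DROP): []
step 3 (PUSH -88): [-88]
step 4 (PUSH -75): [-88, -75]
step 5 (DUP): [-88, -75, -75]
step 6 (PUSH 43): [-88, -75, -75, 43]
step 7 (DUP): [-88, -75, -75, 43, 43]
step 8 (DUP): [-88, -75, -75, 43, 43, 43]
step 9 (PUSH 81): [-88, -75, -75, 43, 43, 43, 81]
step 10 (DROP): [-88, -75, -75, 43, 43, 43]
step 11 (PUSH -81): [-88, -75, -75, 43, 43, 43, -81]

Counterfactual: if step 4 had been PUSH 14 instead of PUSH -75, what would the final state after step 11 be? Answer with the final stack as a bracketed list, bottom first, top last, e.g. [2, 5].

[-88, 14, 14, 43, 43, 43, -81]

(re-executing from step 4 with the substitution; state before step 4: [-88])
step 4 (PUSH 14): [-88, 14]
step 5 (DUP): [-88, 14, 14]
step 6 (PUSH 43): [-88, 14, 14, 43]
step 7 (DUP): [-88, 14, 14, 43, 43]
step 8 (DUP): [-88, 14, 14, 43, 43, 43]
step 9 (PUSH 81): [-88, 14, 14, 43, 43, 43, 81]
step 10 (DROP): [-88, 14, 14, 43, 43, 43]
step 11 (PUSH -81): [-88, 14, 14, 43, 43, 43, -81]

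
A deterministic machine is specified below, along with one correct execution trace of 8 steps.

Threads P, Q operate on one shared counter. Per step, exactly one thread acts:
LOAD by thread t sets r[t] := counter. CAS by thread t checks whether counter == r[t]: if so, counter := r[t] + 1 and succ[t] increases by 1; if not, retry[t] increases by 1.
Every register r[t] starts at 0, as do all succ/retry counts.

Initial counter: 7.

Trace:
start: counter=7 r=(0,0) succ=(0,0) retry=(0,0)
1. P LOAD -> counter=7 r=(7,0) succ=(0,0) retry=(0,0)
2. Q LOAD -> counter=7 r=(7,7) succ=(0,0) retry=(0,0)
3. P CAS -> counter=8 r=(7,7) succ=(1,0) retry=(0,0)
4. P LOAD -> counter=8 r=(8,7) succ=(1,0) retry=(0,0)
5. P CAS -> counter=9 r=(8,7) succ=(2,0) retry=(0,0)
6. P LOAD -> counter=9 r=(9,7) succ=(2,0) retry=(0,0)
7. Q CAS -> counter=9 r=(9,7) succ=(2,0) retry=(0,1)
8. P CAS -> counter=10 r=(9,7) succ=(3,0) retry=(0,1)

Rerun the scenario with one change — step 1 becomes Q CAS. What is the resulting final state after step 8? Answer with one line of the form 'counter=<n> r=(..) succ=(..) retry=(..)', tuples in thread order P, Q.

(re-executing from step 1 with the substitution; state before step 1: counter=7 r=(0,0) succ=(0,0) retry=(0,0))
1. Q CAS -> counter=7 r=(0,0) succ=(0,0) retry=(0,1)
2. Q LOAD -> counter=7 r=(0,7) succ=(0,0) retry=(0,1)
3. P CAS -> counter=7 r=(0,7) succ=(0,0) retry=(1,1)
4. P LOAD -> counter=7 r=(7,7) succ=(0,0) retry=(1,1)
5. P CAS -> counter=8 r=(7,7) succ=(1,0) retry=(1,1)
6. P LOAD -> counter=8 r=(8,7) succ=(1,0) retry=(1,1)
7. Q CAS -> counter=8 r=(8,7) succ=(1,0) retry=(1,2)
8. P CAS -> counter=9 r=(8,7) succ=(2,0) retry=(1,2)

counter=9 r=(8,7) succ=(2,0) retry=(1,2)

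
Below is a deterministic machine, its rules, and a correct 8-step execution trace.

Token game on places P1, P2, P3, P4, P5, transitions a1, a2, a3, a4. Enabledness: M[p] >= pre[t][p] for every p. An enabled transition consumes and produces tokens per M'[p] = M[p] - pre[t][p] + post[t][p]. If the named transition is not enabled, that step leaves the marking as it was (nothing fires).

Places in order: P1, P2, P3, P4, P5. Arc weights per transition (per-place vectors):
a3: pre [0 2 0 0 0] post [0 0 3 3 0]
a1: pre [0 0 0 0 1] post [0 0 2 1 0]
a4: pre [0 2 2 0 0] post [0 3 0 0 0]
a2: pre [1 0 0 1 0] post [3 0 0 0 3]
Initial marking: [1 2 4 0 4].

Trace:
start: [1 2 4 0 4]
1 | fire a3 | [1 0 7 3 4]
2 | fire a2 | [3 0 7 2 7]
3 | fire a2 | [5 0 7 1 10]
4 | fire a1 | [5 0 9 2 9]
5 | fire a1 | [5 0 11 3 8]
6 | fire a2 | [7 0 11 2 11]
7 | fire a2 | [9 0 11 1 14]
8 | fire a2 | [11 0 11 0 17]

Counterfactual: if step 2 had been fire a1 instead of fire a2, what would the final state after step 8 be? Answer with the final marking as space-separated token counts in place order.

9 0 13 2 13

(re-executing from step 2 with the substitution; state before step 2: [1 0 7 3 4])
2 | fire a1 | [1 0 9 4 3]
3 | fire a2 | [3 0 9 3 6]
4 | fire a1 | [3 0 11 4 5]
5 | fire a1 | [3 0 13 5 4]
6 | fire a2 | [5 0 13 4 7]
7 | fire a2 | [7 0 13 3 10]
8 | fire a2 | [9 0 13 2 13]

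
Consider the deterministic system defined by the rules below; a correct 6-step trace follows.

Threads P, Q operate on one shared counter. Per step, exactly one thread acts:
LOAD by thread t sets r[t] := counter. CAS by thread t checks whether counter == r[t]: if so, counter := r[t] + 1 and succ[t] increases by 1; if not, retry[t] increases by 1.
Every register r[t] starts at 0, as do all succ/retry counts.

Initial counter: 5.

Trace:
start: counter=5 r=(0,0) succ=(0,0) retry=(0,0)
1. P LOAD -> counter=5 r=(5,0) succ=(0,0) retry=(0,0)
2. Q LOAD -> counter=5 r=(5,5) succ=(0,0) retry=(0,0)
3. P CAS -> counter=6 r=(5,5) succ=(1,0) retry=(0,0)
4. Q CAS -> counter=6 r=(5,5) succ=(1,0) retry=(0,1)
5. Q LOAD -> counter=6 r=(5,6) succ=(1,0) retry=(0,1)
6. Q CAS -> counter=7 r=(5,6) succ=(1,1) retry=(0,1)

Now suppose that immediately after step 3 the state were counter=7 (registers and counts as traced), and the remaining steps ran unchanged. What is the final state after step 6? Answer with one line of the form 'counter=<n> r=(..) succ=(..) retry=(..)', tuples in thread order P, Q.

state after step 3 := counter=7 r=(5,5) succ=(1,0) retry=(0,0)
4. Q CAS -> counter=7 r=(5,5) succ=(1,0) retry=(0,1)
5. Q LOAD -> counter=7 r=(5,7) succ=(1,0) retry=(0,1)
6. Q CAS -> counter=8 r=(5,7) succ=(1,1) retry=(0,1)

counter=8 r=(5,7) succ=(1,1) retry=(0,1)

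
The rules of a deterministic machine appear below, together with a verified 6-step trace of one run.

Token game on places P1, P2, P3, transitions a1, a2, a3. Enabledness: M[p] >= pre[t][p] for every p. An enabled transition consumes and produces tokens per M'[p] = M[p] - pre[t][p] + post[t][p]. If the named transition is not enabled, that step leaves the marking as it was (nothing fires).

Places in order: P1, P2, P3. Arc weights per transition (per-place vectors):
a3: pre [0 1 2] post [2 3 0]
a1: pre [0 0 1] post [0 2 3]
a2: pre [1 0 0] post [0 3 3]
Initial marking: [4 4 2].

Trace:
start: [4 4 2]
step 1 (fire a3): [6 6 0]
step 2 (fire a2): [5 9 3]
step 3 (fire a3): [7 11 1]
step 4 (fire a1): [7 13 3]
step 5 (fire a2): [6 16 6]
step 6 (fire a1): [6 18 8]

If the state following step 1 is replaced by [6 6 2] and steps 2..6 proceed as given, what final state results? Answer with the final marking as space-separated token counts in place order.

state after step 1 := [6 6 2]
step 2 (fire a2): [5 9 5]
step 3 (fire a3): [7 11 3]
step 4 (fire a1): [7 13 5]
step 5 (fire a2): [6 16 8]
step 6 (fire a1): [6 18 10]

6 18 10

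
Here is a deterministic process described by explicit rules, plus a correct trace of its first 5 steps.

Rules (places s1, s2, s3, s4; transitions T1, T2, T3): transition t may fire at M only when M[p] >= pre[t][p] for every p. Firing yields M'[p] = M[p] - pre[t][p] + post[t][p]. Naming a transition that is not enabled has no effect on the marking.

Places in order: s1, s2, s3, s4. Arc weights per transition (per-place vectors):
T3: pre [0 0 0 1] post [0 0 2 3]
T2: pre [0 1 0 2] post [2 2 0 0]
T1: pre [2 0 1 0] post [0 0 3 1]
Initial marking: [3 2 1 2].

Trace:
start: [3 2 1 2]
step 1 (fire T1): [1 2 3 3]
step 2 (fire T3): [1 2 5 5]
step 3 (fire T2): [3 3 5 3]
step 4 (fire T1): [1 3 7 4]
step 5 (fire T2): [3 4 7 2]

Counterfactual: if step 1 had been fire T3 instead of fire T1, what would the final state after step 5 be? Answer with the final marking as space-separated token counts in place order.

(re-executing from step 1 with the substitution; state before step 1: [3 2 1 2])
step 1 (fire T3): [3 2 3 4]
step 2 (fire T3): [3 2 5 6]
step 3 (fire T2): [5 3 5 4]
step 4 (fire T1): [3 3 7 5]
step 5 (fire T2): [5 4 7 3]

5 4 7 3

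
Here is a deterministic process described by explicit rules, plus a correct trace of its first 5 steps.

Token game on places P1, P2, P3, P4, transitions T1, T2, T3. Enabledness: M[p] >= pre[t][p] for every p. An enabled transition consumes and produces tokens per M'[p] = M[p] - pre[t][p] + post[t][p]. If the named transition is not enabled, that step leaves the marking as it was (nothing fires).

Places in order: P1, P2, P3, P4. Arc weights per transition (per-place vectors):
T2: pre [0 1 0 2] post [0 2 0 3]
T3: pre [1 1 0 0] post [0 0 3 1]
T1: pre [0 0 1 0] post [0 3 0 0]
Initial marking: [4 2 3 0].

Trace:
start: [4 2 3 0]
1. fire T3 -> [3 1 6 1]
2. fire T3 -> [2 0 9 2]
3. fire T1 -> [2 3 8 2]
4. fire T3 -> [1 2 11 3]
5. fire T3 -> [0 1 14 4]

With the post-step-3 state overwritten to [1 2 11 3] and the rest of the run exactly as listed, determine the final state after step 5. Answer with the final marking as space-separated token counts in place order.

state after step 3 := [1 2 11 3]
4. fire T3 -> [0 1 14 4]
5. fire T3 -> [0 1 14 4]

0 1 14 4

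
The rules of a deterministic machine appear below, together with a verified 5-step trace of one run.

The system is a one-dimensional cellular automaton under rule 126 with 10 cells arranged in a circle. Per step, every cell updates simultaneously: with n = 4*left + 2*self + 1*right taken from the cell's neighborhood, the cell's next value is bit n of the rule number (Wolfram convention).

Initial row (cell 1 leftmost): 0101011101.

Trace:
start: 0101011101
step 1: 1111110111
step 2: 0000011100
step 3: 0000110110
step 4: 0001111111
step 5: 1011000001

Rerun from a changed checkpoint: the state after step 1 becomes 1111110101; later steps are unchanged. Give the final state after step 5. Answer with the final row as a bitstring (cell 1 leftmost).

0111001110

state after step 1 := 1111110101
step 2: 0000011111
step 3: 1000110001
step 4: 1101111011
step 5: 0111001110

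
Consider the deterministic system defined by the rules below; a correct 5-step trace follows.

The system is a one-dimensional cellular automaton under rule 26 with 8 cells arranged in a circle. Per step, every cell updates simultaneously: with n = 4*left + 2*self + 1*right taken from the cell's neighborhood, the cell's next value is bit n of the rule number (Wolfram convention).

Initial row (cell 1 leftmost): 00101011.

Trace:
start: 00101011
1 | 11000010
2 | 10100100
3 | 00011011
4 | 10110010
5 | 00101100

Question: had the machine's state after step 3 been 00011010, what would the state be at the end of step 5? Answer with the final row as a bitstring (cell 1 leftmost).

state after step 3 := 00011010
4 | 00110001
5 | 11101010

11101010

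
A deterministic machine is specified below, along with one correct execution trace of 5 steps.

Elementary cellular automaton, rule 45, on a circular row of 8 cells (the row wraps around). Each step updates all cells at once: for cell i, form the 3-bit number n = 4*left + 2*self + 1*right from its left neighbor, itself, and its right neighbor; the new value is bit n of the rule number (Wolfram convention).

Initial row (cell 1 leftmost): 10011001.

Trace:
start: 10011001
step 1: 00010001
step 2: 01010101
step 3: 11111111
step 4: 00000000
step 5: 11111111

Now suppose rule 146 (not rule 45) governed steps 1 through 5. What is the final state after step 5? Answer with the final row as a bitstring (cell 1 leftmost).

(re-executing steps 1..5 under rule 146; state before step 1: 10011001)
step 1: 01100110
step 2: 10011001
step 3: 01100110
step 4: 10011001
step 5: 01100110

01100110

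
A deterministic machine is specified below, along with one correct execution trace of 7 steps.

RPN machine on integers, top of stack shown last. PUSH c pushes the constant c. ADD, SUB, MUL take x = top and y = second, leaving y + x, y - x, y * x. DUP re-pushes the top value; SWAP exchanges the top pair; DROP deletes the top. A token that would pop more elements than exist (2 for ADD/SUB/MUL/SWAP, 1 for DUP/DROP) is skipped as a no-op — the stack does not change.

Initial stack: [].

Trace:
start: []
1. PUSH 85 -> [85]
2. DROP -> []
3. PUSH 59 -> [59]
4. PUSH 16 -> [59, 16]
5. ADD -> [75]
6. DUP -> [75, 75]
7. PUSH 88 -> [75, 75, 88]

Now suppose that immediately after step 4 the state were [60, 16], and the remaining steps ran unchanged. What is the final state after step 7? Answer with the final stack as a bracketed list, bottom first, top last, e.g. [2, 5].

state after step 4 := [60, 16]
5. ADD -> [76]
6. DUP -> [76, 76]
7. PUSH 88 -> [76, 76, 88]

[76, 76, 88]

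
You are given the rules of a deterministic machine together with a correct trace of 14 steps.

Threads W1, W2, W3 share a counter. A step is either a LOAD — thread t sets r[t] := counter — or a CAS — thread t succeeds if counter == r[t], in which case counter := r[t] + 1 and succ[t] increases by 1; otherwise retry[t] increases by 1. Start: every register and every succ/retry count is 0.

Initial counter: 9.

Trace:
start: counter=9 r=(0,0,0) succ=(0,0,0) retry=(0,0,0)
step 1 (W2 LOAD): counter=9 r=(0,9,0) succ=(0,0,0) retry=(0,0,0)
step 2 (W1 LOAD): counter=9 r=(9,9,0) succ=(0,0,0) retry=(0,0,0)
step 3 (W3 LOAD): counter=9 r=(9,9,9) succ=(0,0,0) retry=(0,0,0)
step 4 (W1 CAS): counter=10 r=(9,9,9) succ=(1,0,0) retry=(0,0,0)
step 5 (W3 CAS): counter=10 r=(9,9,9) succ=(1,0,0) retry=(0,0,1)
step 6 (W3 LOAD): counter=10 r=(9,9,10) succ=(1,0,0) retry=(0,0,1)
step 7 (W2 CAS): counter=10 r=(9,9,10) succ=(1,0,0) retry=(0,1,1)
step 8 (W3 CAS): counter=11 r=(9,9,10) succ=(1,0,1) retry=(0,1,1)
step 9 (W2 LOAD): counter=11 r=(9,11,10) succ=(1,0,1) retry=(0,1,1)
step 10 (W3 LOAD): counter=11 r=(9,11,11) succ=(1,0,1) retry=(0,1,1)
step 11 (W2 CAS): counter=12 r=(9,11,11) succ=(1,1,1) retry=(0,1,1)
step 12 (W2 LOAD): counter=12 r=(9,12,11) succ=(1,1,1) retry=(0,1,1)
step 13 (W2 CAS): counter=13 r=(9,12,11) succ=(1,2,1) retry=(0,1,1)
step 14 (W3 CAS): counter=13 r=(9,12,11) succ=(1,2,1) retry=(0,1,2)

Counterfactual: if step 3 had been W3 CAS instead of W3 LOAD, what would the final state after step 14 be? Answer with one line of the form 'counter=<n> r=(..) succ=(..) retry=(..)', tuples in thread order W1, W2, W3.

(re-executing from step 3 with the substitution; state before step 3: counter=9 r=(9,9,0) succ=(0,0,0) retry=(0,0,0))
step 3 (W3 CAS): counter=9 r=(9,9,0) succ=(0,0,0) retry=(0,0,1)
step 4 (W1 CAS): counter=10 r=(9,9,0) succ=(1,0,0) retry=(0,0,1)
step 5 (W3 CAS): counter=10 r=(9,9,0) succ=(1,0,0) retry=(0,0,2)
step 6 (W3 LOAD): counter=10 r=(9,9,10) succ=(1,0,0) retry=(0,0,2)
step 7 (W2 CAS): counter=10 r=(9,9,10) succ=(1,0,0) retry=(0,1,2)
step 8 (W3 CAS): counter=11 r=(9,9,10) succ=(1,0,1) retry=(0,1,2)
step 9 (W2 LOAD): counter=11 r=(9,11,10) succ=(1,0,1) retry=(0,1,2)
step 10 (W3 LOAD): counter=11 r=(9,11,11) succ=(1,0,1) retry=(0,1,2)
step 11 (W2 CAS): counter=12 r=(9,11,11) succ=(1,1,1) retry=(0,1,2)
step 12 (W2 LOAD): counter=12 r=(9,12,11) succ=(1,1,1) retry=(0,1,2)
step 13 (W2 CAS): counter=13 r=(9,12,11) succ=(1,2,1) retry=(0,1,2)
step 14 (W3 CAS): counter=13 r=(9,12,11) succ=(1,2,1) retry=(0,1,3)

counter=13 r=(9,12,11) succ=(1,2,1) retry=(0,1,3)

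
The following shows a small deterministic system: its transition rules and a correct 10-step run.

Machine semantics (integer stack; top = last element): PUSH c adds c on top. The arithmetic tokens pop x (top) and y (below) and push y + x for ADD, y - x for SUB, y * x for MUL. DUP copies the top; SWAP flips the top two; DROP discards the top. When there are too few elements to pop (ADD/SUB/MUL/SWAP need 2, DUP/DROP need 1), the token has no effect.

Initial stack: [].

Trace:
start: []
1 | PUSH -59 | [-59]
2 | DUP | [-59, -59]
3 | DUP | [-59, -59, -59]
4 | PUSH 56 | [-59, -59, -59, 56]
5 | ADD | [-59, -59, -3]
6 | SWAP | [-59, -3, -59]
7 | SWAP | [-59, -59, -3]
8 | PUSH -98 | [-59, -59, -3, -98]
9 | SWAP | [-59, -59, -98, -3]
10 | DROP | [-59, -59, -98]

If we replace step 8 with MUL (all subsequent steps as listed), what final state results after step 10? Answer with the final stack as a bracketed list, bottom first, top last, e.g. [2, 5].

[177]

(re-executing from step 8 with the substitution; state before step 8: [-59, -59, -3])
8 | MUL | [-59, 177]
9 | SWAP | [177, -59]
10 | DROP | [177]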